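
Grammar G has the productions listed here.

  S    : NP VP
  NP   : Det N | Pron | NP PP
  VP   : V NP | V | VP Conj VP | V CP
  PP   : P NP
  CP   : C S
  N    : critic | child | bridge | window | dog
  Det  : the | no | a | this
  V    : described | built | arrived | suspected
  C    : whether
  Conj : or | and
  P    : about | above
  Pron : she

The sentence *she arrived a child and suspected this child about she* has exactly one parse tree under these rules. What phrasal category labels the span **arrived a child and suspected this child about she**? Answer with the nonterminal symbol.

S
  NP
    Pron: she
  VP
    VP
      V: arrived
      NP
        Det: a
        N: child
    Conj: and
    VP
      V: suspected
      NP
        NP
          Det: this
          N: child
        PP
          P: about
          NP
            Pron: she
The span 'arrived a child and suspected this child about she' is the VP node built by VP → VP Conj VP.

VP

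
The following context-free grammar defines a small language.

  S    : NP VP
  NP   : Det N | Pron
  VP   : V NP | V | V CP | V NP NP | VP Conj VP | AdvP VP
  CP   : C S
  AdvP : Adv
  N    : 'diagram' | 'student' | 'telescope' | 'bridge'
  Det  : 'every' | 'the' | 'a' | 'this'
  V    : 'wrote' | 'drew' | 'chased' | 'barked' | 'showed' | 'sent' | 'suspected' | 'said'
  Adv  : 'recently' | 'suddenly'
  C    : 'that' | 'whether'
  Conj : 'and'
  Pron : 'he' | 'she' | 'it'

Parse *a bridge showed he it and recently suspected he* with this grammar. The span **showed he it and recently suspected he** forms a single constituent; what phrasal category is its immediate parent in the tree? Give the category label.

S

[S [NP [Det a] [N bridge]] [VP [VP [V showed] [NP [Pron he]] [NP [Pron it]]] [Conj and] [VP [AdvP [Adv recently]] [VP [V suspected] [NP [Pron he]]]]]]
The span 'showed he it and recently suspected he' is the VP node built by VP → VP Conj VP.
Its mother is the S built by S → NP VP.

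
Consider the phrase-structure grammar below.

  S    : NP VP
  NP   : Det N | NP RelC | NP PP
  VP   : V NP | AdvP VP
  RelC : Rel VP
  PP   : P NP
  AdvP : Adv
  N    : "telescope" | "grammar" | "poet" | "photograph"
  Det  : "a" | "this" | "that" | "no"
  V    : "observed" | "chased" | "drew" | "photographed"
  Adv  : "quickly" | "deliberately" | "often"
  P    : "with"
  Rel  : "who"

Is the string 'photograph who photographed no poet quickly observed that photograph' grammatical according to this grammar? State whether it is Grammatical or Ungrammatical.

Ungrammatical

For S → NP VP, no prefix of the string parses as an NP.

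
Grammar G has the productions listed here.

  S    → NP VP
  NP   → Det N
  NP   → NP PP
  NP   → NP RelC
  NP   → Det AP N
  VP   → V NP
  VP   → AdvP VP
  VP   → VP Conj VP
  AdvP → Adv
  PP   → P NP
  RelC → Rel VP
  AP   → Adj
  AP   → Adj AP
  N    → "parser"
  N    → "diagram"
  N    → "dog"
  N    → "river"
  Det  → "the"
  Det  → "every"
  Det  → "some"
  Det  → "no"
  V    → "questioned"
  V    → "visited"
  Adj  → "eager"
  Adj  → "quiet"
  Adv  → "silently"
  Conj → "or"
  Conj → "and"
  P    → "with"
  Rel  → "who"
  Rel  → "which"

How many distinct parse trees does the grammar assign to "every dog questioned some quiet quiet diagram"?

[S [NP [Det every] [N dog]] [VP [V questioned] [NP [Det some] [AP [Adj quiet] [AP [Adj quiet]]] [N diagram]]]]
No rule offers an alternative attachment or grouping for any span, so this is the only derivation.

1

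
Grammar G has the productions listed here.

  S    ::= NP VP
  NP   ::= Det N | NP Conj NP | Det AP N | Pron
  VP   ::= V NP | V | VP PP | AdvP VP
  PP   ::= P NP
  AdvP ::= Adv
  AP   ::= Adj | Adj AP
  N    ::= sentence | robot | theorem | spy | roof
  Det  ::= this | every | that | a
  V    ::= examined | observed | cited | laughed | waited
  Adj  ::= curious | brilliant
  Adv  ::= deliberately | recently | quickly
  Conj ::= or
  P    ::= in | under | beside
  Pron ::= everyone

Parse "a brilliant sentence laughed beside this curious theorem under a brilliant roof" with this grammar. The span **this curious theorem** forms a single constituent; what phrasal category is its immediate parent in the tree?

[S [NP [Det a] [AP [Adj brilliant]] [N sentence]] [VP [VP [VP [V laughed]] [PP [P beside] [NP [Det this] [AP [Adj curious]] [N theorem]]]] [PP [P under] [NP [Det a] [AP [Adj brilliant]] [N roof]]]]]
The span 'this curious theorem' is the NP node built by NP → Det AP N.
Its mother is the PP built by PP → P NP.

PP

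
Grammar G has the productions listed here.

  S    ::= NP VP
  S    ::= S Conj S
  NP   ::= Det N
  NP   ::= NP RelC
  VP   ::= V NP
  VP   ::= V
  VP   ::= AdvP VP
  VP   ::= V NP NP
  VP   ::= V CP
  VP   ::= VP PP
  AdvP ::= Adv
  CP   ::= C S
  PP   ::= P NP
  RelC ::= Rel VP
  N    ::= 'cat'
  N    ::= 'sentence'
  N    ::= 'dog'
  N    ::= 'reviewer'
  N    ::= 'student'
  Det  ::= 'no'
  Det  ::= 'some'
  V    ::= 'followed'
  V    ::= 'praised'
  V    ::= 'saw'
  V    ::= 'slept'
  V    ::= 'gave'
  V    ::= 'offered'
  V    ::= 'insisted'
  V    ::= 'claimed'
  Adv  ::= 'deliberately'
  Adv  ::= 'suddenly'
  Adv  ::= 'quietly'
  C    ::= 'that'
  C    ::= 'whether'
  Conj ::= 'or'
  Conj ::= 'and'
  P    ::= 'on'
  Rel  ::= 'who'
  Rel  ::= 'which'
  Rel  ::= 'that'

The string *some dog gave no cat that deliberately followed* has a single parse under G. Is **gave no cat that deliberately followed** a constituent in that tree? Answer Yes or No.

[S [NP [Det some] [N dog]] [VP [V gave] [NP [NP [Det no] [N cat]] [RelC [Rel that] [VP [AdvP [Adv deliberately]] [VP [V followed]]]]]]]
The words 'gave no cat that deliberately followed' are exhaustively dominated by a single VP node (built by VP → V NP), so they form a constituent.

Yes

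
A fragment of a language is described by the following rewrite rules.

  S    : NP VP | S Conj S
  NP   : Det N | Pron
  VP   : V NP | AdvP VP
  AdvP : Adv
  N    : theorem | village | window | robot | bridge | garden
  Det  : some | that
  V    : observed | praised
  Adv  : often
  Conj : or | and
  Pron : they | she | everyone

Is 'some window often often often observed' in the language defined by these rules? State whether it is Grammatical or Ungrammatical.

Ungrammatical

For S → NP VP, the only prefix that parses as NP is 'some window', but the remainder 'often often often observed' is not a VP under these rules. The alternative S rule S → S Conj S likewise has no satisfying split.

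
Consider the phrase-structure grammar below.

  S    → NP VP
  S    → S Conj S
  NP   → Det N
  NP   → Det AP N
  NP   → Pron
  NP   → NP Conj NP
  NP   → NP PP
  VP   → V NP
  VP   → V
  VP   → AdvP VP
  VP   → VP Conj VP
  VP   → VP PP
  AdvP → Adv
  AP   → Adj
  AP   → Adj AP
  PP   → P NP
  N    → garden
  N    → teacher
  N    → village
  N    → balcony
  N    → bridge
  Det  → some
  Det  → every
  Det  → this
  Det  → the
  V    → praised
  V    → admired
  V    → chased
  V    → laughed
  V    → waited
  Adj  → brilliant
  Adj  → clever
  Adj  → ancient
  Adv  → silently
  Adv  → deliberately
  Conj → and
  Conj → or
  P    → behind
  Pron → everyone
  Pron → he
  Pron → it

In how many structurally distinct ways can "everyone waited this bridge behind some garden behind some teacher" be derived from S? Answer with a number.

5

Two of the 5 distinct bracketings:
[S [NP [Pron everyone]] [VP [V waited] [NP [NP [Det this] [N bridge]] [PP [P behind] [NP [NP [Det some] [N garden]] [PP [P behind] [NP [Det some] [N teacher]]]]]]]]
[S [NP [Pron everyone]] [VP [V waited] [NP [NP [NP [Det this] [N bridge]] [PP [P behind] [NP [Det some] [N garden]]]] [PP [P behind] [NP [Det some] [N teacher]]]]]]
The trees differ in how a recursive rule is bracketed over the same span.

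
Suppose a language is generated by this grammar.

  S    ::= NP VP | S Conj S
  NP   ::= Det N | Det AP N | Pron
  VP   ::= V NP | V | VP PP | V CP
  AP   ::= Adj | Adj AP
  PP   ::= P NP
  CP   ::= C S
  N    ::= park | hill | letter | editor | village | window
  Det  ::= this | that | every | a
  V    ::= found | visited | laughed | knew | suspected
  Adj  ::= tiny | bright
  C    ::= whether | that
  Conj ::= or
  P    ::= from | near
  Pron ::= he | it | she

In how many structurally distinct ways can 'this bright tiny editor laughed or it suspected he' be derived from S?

[S [S [NP [Det this] [AP [Adj bright] [AP [Adj tiny]]] [N editor]] [VP [V laughed]]] [Conj or] [S [NP [Pron it]] [VP [V suspected] [NP [Pron he]]]]]
No rule offers an alternative attachment or grouping for any span, so this is the only derivation.

1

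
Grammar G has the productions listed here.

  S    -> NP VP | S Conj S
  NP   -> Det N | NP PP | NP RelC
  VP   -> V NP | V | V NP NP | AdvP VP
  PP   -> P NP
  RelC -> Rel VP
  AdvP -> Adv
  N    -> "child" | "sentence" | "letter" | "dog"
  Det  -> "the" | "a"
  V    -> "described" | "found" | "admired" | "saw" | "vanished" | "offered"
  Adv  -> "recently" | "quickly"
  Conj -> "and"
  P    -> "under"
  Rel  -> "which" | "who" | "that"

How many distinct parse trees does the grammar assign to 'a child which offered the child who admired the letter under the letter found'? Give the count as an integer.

7

Two of the 7 distinct bracketings:
[S [NP [NP [NP [Det a] [N child]] [RelC [Rel which] [VP [V offered] [NP [NP [Det the] [N child]] [RelC [Rel who] [VP [V admired] [NP [Det the] [N letter]]]]]]]] [PP [P under] [NP [Det the] [N letter]]]] [VP [V found]]]
[S [NP [NP [NP [Det a] [N child]] [RelC [Rel which] [VP [V offered] [NP [NP [Det the] [N child]] [RelC [Rel who] [VP [V admired]]]] [NP [Det the] [N letter]]]]] [PP [P under] [NP [Det the] [N letter]]]] [VP [V found]]]
The difference turns on whether VP → V NP is used at the relevant span, versus an alternative expansion of VP.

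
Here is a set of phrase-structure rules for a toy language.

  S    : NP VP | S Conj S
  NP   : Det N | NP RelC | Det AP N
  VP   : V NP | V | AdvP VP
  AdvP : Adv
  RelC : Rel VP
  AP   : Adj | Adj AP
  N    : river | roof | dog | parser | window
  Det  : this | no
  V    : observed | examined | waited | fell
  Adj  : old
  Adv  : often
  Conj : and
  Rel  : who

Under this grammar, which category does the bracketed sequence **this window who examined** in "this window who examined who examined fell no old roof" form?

[S [NP [NP [NP [Det this] [N window]] [RelC [Rel who] [VP [V examined]]]] [RelC [Rel who] [VP [V examined]]]] [VP [V fell] [NP [Det no] [AP [Adj old]] [N roof]]]]
The span 'this window who examined' is the NP node built by NP → NP RelC.

NP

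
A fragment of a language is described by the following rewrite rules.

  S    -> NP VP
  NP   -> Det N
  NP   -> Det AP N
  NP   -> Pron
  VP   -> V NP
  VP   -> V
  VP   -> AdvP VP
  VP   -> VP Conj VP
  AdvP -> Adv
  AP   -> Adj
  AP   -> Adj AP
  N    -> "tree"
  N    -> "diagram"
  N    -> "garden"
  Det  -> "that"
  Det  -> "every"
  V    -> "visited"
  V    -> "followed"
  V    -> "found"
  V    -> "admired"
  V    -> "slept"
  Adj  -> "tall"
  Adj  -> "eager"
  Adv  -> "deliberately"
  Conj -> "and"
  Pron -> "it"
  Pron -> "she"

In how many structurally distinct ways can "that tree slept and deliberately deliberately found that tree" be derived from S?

1

[S [NP [Det that] [N tree]] [VP [VP [V slept]] [Conj and] [VP [AdvP [Adv deliberately]] [VP [AdvP [Adv deliberately]] [VP [V found] [NP [Det that] [N tree]]]]]]]
No rule offers an alternative attachment or grouping for any span, so this is the only derivation.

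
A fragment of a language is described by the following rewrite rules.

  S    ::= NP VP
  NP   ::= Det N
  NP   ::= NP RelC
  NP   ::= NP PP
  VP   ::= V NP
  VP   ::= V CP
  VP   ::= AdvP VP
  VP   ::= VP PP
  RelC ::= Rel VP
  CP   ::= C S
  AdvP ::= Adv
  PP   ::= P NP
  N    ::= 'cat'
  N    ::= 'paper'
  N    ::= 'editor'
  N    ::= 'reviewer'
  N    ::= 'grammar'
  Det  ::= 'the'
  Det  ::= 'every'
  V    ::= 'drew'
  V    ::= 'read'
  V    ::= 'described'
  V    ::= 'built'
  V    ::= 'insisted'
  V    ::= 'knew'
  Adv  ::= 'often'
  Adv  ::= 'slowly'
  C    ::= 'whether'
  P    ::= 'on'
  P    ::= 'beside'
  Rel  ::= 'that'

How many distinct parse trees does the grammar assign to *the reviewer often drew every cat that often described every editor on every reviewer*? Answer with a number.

Two of the 6 distinct bracketings:
[S [NP [Det the] [N reviewer]] [VP [AdvP [Adv often]] [VP [V drew] [NP [NP [Det every] [N cat]] [RelC [Rel that] [VP [AdvP [Adv often]] [VP [V described] [NP [NP [Det every] [N editor]] [PP [P on] [NP [Det every] [N reviewer]]]]]]]]]]]
[S [NP [Det the] [N reviewer]] [VP [AdvP [Adv often]] [VP [V drew] [NP [NP [Det every] [N cat]] [RelC [Rel that] [VP [AdvP [Adv often]] [VP [VP [V described] [NP [Det every] [N editor]]] [PP [P on] [NP [Det every] [N reviewer]]]]]]]]]]
The difference turns on whether NP → NP PP is used at the relevant span, versus an alternative expansion of NP.

6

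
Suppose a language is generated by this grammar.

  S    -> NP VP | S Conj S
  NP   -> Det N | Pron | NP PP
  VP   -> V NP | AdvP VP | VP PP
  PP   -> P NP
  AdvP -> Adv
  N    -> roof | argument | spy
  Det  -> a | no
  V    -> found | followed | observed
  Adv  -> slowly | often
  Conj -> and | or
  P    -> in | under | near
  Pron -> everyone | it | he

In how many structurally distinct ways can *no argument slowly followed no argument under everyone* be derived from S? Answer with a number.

Two of the 3 distinct bracketings:
[S [NP [Det no] [N argument]] [VP [AdvP [Adv slowly]] [VP [V followed] [NP [NP [Det no] [N argument]] [PP [P under] [NP [Pron everyone]]]]]]]
[S [NP [Det no] [N argument]] [VP [AdvP [Adv slowly]] [VP [VP [V followed] [NP [Det no] [N argument]]] [PP [P under] [NP [Pron everyone]]]]]]
The difference turns on whether NP → NP PP is used at the relevant span, versus an alternative expansion of NP.

3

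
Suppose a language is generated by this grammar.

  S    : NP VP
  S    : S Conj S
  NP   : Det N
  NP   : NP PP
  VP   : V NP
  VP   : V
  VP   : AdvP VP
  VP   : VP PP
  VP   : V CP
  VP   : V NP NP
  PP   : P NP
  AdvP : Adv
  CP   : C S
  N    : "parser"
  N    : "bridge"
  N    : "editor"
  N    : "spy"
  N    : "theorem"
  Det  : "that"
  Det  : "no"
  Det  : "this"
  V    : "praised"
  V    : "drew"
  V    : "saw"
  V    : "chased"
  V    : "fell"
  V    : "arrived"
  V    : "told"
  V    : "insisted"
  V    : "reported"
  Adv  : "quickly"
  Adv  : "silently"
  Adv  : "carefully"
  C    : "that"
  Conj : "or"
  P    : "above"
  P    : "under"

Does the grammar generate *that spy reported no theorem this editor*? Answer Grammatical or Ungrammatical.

[S [NP [Det that] [N spy]] [VP [V reported] [NP [Det no] [N theorem]] [NP [Det this] [N editor]]]]
Each bracket corresponds to one application of a listed rule, so the string is derivable from S.

Grammatical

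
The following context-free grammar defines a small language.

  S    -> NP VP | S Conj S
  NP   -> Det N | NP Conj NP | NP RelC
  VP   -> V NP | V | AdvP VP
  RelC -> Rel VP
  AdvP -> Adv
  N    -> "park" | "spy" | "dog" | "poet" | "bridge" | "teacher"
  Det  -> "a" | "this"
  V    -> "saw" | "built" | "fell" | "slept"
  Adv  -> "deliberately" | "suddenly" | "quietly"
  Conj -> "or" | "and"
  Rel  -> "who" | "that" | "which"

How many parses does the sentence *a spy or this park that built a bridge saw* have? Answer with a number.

The two bracketings:
[S [NP [NP [Det a] [N spy]] [Conj or] [NP [NP [Det this] [N park]] [RelC [Rel that] [VP [V built] [NP [Det a] [N bridge]]]]]] [VP [V saw]]]
[S [NP [NP [NP [Det a] [N spy]] [Conj or] [NP [Det this] [N park]]] [RelC [Rel that] [VP [V built] [NP [Det a] [N bridge]]]]] [VP [V saw]]]
The trees differ in how a recursive rule is bracketed over the same span.

2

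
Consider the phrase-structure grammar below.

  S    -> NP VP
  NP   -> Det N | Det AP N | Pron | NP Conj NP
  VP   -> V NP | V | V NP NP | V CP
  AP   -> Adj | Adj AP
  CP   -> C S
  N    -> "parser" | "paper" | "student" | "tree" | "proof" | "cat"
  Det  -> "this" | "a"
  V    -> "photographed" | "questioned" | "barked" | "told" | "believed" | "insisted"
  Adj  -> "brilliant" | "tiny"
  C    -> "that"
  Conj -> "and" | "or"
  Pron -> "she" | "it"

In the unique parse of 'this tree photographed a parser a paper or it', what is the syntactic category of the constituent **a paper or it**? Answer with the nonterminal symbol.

S
  NP
    Det: this
    N: tree
  VP
    V: photographed
    NP
      Det: a
      N: parser
    NP
      NP
        Det: a
        N: paper
      Conj: or
      NP
        Pron: it
The span 'a paper or it' is the NP node built by NP → NP Conj NP.

NP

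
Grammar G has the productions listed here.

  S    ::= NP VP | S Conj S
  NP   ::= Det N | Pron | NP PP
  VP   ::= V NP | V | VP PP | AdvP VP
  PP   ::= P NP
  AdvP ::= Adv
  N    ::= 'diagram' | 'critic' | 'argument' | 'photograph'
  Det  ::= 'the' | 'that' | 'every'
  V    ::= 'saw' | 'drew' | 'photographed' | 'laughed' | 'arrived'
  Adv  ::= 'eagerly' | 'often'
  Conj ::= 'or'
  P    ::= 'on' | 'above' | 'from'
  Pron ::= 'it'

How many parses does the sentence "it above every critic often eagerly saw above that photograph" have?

3

Two of the 3 distinct bracketings:
[S [NP [NP [Pron it]] [PP [P above] [NP [Det every] [N critic]]]] [VP [VP [AdvP [Adv often]] [VP [AdvP [Adv eagerly]] [VP [V saw]]]] [PP [P above] [NP [Det that] [N photograph]]]]]
[S [NP [NP [Pron it]] [PP [P above] [NP [Det every] [N critic]]]] [VP [AdvP [Adv often]] [VP [VP [AdvP [Adv eagerly]] [VP [V saw]]] [PP [P above] [NP [Det that] [N photograph]]]]]]
The trees differ in how a recursive rule is bracketed over the same span.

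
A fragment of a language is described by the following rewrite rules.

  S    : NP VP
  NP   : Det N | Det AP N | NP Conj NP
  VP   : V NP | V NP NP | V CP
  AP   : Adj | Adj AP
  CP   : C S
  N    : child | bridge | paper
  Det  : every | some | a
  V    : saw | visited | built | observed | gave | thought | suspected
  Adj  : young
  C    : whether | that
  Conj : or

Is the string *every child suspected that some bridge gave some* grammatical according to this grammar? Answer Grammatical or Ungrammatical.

Ungrammatical

For S → NP VP, the only prefix that parses as NP is 'every child', but the remainder 'suspected that some bridge gave some' is not a VP under these rules.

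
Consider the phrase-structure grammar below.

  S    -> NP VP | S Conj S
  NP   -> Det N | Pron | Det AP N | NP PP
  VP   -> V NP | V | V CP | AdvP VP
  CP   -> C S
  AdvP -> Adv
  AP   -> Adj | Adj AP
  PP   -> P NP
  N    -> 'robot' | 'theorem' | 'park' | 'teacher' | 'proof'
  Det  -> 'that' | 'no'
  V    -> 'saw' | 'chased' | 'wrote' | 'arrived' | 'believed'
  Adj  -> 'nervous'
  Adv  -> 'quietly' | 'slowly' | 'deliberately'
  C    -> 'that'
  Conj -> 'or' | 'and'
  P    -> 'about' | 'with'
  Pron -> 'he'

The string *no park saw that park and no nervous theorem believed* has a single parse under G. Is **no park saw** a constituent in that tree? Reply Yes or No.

No

[S [S [NP [Det no] [N park]] [VP [V saw] [NP [Det that] [N park]]]] [Conj and] [S [NP [Det no] [AP [Adj nervous]] [N theorem]] [VP [V believed]]]]
The smallest constituent containing 'no park saw' is the S spanning 'no park saw that park'; no single node in the tree dominates exactly the given words.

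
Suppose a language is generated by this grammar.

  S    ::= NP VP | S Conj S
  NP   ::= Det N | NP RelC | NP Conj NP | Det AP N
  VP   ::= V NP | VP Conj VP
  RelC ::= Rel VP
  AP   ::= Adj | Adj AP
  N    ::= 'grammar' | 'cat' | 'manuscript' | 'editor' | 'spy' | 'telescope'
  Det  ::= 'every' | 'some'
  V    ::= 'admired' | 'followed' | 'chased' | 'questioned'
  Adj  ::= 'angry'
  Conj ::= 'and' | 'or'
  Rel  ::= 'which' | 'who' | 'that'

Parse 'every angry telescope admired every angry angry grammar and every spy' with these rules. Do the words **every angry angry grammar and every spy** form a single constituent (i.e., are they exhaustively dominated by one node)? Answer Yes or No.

Yes

[S [NP [Det every] [AP [Adj angry]] [N telescope]] [VP [V admired] [NP [NP [Det every] [AP [Adj angry] [AP [Adj angry]]] [N grammar]] [Conj and] [NP [Det every] [N spy]]]]]
The words 'every angry angry grammar and every spy' are exhaustively dominated by a single NP node (built by NP → NP Conj NP), so they form a constituent.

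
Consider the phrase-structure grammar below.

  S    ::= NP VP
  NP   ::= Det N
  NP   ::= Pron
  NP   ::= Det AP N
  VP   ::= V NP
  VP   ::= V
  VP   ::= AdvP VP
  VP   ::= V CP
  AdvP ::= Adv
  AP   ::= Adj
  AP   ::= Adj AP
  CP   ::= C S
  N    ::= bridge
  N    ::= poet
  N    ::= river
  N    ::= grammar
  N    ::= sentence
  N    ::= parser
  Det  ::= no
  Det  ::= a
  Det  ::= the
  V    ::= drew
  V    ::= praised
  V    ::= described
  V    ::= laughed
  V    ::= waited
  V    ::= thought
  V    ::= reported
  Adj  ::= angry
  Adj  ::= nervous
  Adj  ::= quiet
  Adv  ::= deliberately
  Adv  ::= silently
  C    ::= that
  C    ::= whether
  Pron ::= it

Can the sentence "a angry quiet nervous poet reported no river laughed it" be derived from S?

Ungrammatical

For S → NP VP, the only prefix that parses as NP is 'a angry quiet nervous poet', but the remainder 'reported no river laughed it' is not a VP under these rules.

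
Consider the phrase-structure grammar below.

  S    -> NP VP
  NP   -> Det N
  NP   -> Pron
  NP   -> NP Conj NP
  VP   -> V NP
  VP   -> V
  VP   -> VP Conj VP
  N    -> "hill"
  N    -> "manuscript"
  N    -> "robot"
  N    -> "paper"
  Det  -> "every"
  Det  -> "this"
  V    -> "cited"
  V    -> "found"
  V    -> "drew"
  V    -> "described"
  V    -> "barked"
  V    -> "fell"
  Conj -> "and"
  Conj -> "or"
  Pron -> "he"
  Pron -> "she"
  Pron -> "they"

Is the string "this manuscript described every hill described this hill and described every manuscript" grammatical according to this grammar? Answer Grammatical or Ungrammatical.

For S → NP VP, the only prefix that parses as NP is 'this manuscript', but the remainder 'described every hill described this hill and described every manuscript' is not a VP under these rules.

Ungrammatical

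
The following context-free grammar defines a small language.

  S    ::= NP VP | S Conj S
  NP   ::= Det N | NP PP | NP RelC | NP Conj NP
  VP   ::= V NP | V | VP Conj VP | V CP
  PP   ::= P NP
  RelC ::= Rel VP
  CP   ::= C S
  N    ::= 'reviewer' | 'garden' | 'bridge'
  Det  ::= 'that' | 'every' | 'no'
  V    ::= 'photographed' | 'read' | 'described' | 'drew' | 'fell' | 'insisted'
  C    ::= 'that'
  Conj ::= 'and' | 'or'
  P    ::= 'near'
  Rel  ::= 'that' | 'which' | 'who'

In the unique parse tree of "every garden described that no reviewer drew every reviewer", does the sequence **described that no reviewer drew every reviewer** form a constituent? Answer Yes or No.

Yes

[S [NP [Det every] [N garden]] [VP [V described] [CP [C that] [S [NP [Det no] [N reviewer]] [VP [V drew] [NP [Det every] [N reviewer]]]]]]]
The words 'described that no reviewer drew every reviewer' are exhaustively dominated by a single VP node (built by VP → V CP), so they form a constituent.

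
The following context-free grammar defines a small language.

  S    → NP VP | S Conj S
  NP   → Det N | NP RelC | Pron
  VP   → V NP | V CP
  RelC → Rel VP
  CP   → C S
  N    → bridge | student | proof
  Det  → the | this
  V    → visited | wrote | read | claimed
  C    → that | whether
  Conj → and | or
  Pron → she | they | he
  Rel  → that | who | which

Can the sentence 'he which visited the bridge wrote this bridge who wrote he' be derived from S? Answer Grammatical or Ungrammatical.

Grammatical

S
  NP
    NP
      Pron: he
    RelC
      Rel: which
      VP
        V: visited
        NP
          Det: the
          N: bridge
  VP
    V: wrote
    NP
      NP
        Det: this
        N: bridge
      RelC
        Rel: who
        VP
          V: wrote
          NP
            Pron: he
Each bracket corresponds to one application of a listed rule, so the string is derivable from S.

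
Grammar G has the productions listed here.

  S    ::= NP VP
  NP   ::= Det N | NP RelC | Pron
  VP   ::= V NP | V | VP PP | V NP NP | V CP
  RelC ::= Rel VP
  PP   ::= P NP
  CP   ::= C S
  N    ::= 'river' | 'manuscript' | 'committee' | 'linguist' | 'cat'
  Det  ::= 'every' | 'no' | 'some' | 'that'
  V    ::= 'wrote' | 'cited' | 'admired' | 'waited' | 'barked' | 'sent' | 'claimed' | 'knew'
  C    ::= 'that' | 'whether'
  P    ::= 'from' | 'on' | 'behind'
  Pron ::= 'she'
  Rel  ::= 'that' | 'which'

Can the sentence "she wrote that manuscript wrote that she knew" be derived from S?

For S → NP VP, the only prefix that parses as NP is 'she', but the remainder 'wrote that manuscript wrote that she knew' is not a VP under these rules.

Ungrammatical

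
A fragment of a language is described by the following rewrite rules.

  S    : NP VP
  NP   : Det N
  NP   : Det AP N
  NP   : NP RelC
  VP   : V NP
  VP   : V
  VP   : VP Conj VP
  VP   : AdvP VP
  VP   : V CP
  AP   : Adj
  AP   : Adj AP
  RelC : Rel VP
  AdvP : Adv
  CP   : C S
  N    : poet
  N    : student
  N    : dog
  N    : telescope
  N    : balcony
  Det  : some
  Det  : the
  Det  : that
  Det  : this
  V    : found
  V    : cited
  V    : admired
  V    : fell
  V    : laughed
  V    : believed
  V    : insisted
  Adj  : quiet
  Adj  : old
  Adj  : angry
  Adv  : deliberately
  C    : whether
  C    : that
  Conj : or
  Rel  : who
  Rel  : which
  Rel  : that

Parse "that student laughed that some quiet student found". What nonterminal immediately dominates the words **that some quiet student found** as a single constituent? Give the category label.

S
  NP
    Det: that
    N: student
  VP
    V: laughed
    CP
      C: that
      S
        NP
          Det: some
          AP
            Adj: quiet
          N: student
        VP
          V: found
The span 'that some quiet student found' is the CP node built by CP → C S.

CP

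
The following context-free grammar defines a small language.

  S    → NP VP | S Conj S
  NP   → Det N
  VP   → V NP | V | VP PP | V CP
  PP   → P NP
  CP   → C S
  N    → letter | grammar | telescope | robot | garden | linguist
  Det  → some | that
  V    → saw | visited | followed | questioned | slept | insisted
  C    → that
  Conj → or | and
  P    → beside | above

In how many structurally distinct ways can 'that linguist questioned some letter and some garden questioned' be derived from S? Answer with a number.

1

[S [S [NP [Det that] [N linguist]] [VP [V questioned] [NP [Det some] [N letter]]]] [Conj and] [S [NP [Det some] [N garden]] [VP [V questioned]]]]
No rule offers an alternative attachment or grouping for any span, so this is the only derivation.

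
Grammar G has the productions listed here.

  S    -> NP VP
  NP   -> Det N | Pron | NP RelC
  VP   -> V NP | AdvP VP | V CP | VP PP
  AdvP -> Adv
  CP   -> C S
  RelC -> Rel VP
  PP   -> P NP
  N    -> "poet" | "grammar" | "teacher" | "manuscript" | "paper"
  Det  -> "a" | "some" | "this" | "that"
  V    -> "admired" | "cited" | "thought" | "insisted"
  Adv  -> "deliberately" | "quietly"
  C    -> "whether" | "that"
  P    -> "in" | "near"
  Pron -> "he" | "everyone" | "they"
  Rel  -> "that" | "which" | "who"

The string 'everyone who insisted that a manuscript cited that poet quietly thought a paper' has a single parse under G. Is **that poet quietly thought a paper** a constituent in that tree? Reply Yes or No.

[S [NP [NP [Pron everyone]] [RelC [Rel who] [VP [V insisted] [CP [C that] [S [NP [Det a] [N manuscript]] [VP [V cited] [NP [Det that] [N poet]]]]]]]] [VP [AdvP [Adv quietly]] [VP [V thought] [NP [Det a] [N paper]]]]]
The smallest constituent containing 'that poet quietly thought a paper' is the S spanning 'everyone who insisted that a manuscript cited that poet quietly thought a paper'; no single node in the tree dominates exactly the given words.

No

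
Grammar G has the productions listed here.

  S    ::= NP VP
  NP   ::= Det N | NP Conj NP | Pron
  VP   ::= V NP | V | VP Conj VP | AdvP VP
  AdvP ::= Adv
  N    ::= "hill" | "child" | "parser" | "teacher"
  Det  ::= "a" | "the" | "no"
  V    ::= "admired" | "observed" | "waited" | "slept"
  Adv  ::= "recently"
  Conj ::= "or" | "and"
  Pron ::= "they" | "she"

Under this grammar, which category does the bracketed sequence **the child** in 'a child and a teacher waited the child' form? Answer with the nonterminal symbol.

NP

S
  NP
    NP
      Det: a
      N: child
    Conj: and
    NP
      Det: a
      N: teacher
  VP
    V: waited
    NP
      Det: the
      N: child
The span 'the child' is the NP node built by NP → Det N.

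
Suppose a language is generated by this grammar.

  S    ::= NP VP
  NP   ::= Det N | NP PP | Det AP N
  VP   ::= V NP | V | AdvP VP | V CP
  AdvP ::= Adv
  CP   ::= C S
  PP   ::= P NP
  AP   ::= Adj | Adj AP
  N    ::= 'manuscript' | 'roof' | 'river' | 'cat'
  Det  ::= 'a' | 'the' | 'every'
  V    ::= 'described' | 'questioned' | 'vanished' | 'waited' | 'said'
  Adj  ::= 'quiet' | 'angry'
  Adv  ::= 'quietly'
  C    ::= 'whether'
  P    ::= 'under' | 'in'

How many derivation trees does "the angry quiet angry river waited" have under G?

1

[S [NP [Det the] [AP [Adj angry] [AP [Adj quiet] [AP [Adj angry]]]] [N river]] [VP [V waited]]]
No rule offers an alternative attachment or grouping for any span, so this is the only derivation.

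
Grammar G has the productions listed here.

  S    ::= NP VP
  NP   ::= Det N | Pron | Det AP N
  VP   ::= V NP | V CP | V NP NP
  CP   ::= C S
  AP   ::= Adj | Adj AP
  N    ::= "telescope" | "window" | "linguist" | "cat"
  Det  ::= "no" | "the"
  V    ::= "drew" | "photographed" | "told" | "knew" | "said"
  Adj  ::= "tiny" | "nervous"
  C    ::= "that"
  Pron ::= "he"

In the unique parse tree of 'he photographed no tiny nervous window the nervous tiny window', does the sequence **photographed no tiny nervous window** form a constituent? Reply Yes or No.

[S [NP [Pron he]] [VP [V photographed] [NP [Det no] [AP [Adj tiny] [AP [Adj nervous]]] [N window]] [NP [Det the] [AP [Adj nervous] [AP [Adj tiny]]] [N window]]]]
The smallest constituent containing 'photographed no tiny nervous window' is the VP spanning 'photographed no tiny nervous window the nervous tiny window'; no single node in the tree dominates exactly the given words.

No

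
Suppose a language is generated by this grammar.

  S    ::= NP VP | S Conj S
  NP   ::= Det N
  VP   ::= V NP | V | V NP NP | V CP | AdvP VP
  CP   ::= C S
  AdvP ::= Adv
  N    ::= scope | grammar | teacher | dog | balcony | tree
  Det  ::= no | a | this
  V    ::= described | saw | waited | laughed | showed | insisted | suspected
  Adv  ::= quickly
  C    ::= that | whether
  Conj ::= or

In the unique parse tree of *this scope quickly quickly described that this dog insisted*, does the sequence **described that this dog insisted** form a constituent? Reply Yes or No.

Yes

[S [NP [Det this] [N scope]] [VP [AdvP [Adv quickly]] [VP [AdvP [Adv quickly]] [VP [V described] [CP [C that] [S [NP [Det this] [N dog]] [VP [V insisted]]]]]]]]
The words 'described that this dog insisted' are exhaustively dominated by a single VP node (built by VP → V CP), so they form a constituent.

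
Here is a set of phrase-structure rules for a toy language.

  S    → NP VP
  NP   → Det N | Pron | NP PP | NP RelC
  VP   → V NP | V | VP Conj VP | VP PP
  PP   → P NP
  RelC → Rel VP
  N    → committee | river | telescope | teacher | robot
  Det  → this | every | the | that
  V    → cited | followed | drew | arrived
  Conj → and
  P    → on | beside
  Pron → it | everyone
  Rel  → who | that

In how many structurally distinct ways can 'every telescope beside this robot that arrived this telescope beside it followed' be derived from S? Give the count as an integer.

7

Two of the 7 distinct bracketings:
[S [NP [NP [Det every] [N telescope]] [PP [P beside] [NP [NP [NP [Det this] [N robot]] [RelC [Rel that] [VP [V arrived] [NP [Det this] [N telescope]]]]] [PP [P beside] [NP [Pron it]]]]]] [VP [V followed]]]
[S [NP [NP [Det every] [N telescope]] [PP [P beside] [NP [NP [Det this] [N robot]] [RelC [Rel that] [VP [V arrived] [NP [NP [Det this] [N telescope]] [PP [P beside] [NP [Pron it]]]]]]]]] [VP [V followed]]]
The trees differ in how a recursive rule is bracketed over the same span.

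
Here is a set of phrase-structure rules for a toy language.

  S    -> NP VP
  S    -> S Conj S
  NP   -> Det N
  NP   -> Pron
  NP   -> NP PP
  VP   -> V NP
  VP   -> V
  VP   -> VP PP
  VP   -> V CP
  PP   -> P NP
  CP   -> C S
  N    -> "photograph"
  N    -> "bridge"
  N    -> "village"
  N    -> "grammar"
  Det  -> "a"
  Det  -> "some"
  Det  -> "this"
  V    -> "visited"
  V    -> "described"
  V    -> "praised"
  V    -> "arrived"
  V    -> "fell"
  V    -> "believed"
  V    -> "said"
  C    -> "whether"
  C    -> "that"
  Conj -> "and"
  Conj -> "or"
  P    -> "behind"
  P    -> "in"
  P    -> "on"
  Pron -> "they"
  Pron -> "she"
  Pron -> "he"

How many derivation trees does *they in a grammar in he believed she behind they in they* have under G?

Two of the 10 distinct bracketings:
[S [NP [NP [Pron they]] [PP [P in] [NP [NP [Det a] [N grammar]] [PP [P in] [NP [Pron he]]]]]] [VP [V believed] [NP [NP [Pron she]] [PP [P behind] [NP [NP [Pron they]] [PP [P in] [NP [Pron they]]]]]]]]
[S [NP [NP [Pron they]] [PP [P in] [NP [NP [Det a] [N grammar]] [PP [P in] [NP [Pron he]]]]]] [VP [V believed] [NP [NP [NP [Pron she]] [PP [P behind] [NP [Pron they]]]] [PP [P in] [NP [Pron they]]]]]]
The trees differ in how a recursive rule is bracketed over the same span.

10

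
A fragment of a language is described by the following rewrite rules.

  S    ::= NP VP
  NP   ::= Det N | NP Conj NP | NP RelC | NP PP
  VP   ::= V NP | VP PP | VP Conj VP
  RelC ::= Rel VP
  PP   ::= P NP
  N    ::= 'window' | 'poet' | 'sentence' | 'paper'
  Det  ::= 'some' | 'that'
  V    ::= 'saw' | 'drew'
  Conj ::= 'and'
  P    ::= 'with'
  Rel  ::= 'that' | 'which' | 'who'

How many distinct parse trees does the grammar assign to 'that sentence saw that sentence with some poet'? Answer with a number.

2

The two bracketings:
[S [NP [Det that] [N sentence]] [VP [V saw] [NP [NP [Det that] [N sentence]] [PP [P with] [NP [Det some] [N poet]]]]]]
[S [NP [Det that] [N sentence]] [VP [VP [V saw] [NP [Det that] [N sentence]]] [PP [P with] [NP [Det some] [N poet]]]]]
The difference turns on whether NP → NP PP is used at the relevant span, versus an alternative expansion of NP.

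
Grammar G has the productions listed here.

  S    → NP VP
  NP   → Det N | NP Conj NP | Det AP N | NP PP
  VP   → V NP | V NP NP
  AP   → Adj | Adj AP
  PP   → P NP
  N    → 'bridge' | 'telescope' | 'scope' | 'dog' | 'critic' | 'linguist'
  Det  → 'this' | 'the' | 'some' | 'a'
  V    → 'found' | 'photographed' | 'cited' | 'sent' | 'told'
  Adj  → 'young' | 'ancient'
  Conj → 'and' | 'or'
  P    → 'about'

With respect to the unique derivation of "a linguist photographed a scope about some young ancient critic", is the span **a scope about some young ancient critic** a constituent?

[S [NP [Det a] [N linguist]] [VP [V photographed] [NP [NP [Det a] [N scope]] [PP [P about] [NP [Det some] [AP [Adj young] [AP [Adj ancient]]] [N critic]]]]]]
The words 'a scope about some young ancient critic' are exhaustively dominated by a single NP node (built by NP → NP PP), so they form a constituent.

Yes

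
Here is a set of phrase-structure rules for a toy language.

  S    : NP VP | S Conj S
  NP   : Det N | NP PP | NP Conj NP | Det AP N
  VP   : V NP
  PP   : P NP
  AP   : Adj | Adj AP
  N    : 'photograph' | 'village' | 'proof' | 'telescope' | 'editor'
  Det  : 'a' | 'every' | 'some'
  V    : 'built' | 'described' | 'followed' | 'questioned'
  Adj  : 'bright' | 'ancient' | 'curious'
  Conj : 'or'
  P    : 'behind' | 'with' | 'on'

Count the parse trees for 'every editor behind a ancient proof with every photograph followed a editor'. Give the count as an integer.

The two bracketings:
[S [NP [NP [Det every] [N editor]] [PP [P behind] [NP [NP [Det a] [AP [Adj ancient]] [N proof]] [PP [P with] [NP [Det every] [N photograph]]]]]] [VP [V followed] [NP [Det a] [N editor]]]]
[S [NP [NP [NP [Det every] [N editor]] [PP [P behind] [NP [Det a] [AP [Adj ancient]] [N proof]]]] [PP [P with] [NP [Det every] [N photograph]]]] [VP [V followed] [NP [Det a] [N editor]]]]
The trees differ in how a recursive rule is bracketed over the same span.

2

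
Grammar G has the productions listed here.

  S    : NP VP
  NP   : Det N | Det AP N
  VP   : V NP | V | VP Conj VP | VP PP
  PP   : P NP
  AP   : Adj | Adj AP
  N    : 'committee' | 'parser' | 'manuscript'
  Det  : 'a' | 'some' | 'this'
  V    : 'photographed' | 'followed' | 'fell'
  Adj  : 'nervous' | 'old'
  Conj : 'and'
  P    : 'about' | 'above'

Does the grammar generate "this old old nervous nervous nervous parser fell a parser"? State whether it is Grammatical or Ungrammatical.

S
  NP
    Det: this
    AP
      Adj: old
      AP
        Adj: old
        AP
          Adj: nervous
          AP
            Adj: nervous
            AP
              Adj: nervous
    N: parser
  VP
    V: fell
    NP
      Det: a
      N: parser
Each bracket corresponds to one application of a listed rule, so the string is derivable from S.

Grammatical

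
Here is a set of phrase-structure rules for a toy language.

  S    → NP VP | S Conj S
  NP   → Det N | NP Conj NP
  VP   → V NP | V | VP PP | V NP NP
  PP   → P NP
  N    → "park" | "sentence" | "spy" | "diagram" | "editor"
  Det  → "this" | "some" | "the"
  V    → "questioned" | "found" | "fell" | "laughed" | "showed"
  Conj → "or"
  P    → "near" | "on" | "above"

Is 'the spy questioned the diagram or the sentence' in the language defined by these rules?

Grammatical

[S [NP [Det the] [N spy]] [VP [V questioned] [NP [NP [Det the] [N diagram]] [Conj or] [NP [Det the] [N sentence]]]]]
Each bracket corresponds to one application of a listed rule, so the string is derivable from S.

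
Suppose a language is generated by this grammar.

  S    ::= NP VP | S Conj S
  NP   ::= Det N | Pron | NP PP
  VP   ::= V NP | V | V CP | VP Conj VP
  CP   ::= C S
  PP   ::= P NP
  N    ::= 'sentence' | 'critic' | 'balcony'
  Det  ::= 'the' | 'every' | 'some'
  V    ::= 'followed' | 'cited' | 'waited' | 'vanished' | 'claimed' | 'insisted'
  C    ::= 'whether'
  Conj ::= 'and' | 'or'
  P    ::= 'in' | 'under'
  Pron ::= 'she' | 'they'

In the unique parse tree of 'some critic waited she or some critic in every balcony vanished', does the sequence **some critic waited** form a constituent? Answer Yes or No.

[S [S [NP [Det some] [N critic]] [VP [V waited] [NP [Pron she]]]] [Conj or] [S [NP [NP [Det some] [N critic]] [PP [P in] [NP [Det every] [N balcony]]]] [VP [V vanished]]]]
The smallest constituent containing 'some critic waited' is the S spanning 'some critic waited she'; no single node in the tree dominates exactly the given words.

No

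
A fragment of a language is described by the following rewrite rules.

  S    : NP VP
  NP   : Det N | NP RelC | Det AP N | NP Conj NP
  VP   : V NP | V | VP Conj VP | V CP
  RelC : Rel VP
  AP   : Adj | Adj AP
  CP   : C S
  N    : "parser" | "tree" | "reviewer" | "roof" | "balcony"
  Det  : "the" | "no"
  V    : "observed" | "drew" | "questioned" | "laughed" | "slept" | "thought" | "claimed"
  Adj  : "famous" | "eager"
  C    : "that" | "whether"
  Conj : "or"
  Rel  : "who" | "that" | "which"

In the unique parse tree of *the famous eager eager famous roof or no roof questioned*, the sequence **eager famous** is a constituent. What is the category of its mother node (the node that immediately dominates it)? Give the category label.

AP

S
  NP
    NP
      Det: the
      AP
        Adj: famous
        AP
          Adj: eager
          AP
            Adj: eager
            AP
              Adj: famous
      N: roof
    Conj: or
    NP
      Det: no
      N: roof
  VP
    V: questioned
The span 'eager famous' is the AP node built by AP → Adj AP.
Its mother is the AP built by AP → Adj AP.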